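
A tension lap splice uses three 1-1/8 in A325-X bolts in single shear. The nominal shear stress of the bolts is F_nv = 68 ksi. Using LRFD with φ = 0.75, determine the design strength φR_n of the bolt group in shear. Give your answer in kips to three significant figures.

A_b = π × 1.125² / 4 = 0.994 in².
R_n = F_nv · A_b · n · n_s = 68 × 0.994 × 3 × 1 = 202.8 kips.
Design strength φR_n = 0.75 × 202.8 = 152 kips.

152 kips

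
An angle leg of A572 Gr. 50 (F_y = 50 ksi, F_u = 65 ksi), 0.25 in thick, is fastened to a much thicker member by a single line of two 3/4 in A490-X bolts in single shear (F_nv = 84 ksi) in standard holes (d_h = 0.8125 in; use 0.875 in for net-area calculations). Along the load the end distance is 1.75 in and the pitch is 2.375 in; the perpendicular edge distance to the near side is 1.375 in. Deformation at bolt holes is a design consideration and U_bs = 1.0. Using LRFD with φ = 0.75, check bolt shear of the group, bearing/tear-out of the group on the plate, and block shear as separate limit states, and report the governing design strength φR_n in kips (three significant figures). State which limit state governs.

Bolt shear: A_b = π·0.75²/4 = 0.4418 in²; R_n = 84 × 0.4418 × 2 × 1 = 74.22 kips → 0.75 × 74.22 = 55.7 kips.
Bearing: edge l_c = 1.344, r_n = 26.2 kips; interior l_c = 1.562, r_n = 29.25 kips; R_n = 26.2 + 1·29.25 = 55.45 kips → 41.6 kips.
Block shear: A_gv = 1.031, A_nv = 0.7031, A_nt = 0.2344 in²; R_n = min(0.6F_uA_nv, 0.6F_yA_gv) + U_bs·F_u·A_nt = 42.66 kips → 32 kips.
Block shear governs: 32 kips.

32 kips (block shear governs)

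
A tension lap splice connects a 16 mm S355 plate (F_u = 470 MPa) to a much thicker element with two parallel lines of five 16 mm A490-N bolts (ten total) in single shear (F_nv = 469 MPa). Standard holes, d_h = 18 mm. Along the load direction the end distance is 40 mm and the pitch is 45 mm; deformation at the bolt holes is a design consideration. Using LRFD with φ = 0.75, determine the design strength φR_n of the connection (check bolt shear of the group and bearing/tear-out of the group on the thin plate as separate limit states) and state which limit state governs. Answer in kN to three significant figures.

Bolt shear: A_b = π·16²/4 = 201.1 mm²; R_n = 469 × 201.1 × 10 × 1 / 1000 = 943 kN → 0.75 × 943 = 707 kN.
Bearing (1.2 l_c t F_u ≤ 2.4 d t F_u): upper limit = 2.4·16·16·470 / 1000 = 288.8 kN.
  Edge l_c = 40 − 18/2 = 31 → r_n = 279.7 kN; interior l_c = 45 − 18 = 27 → r_n = 243.6 kN.
  R_n,bearing = 2·279.7 + 8·243.6 = 2509 kN → 0.75 × 2509 = 1880 kN.
Bolt shear governs: 707 kN.

707 kN (bolt shear governs)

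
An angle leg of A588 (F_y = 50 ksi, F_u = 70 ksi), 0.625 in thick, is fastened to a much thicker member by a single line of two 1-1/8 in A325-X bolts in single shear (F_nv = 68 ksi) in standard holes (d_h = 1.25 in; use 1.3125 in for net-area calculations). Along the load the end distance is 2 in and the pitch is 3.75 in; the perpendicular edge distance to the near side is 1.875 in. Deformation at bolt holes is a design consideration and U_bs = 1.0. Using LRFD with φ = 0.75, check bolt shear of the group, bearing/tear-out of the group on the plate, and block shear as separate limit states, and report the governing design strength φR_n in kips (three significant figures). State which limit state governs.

101 kips (bolt shear governs)

Bolt shear: A_b = π·1.125²/4 = 0.994 in²; R_n = 68 × 0.994 × 2 × 1 = 135.2 kips → 0.75 × 135.2 = 101 kips.
Bearing: edge l_c = 1.375, r_n = 72.19 kips; interior l_c = 2.5, r_n = 118.1 kips; R_n = 72.19 + 1·118.1 = 190.3 kips → 143 kips.
Block shear: A_gv = 3.594, A_nv = 2.363, A_nt = 0.7617 in²; R_n = min(0.6F_uA_nv, 0.6F_yA_gv) + U_bs·F_u·A_nt = 152.6 kips → 114 kips.
Bolt shear governs: 101 kips.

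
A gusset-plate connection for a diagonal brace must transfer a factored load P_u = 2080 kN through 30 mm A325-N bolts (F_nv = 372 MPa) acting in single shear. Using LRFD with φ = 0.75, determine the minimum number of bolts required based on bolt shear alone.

A_b = π·30²/4 = 706.9 mm².
Per-bolt design strength φR_n = 0.75 × 372 × 706.9 × 1 / 1000 = 197.2 kN.
n ≥ 2080 / 197.2 = 10.55 → use 11 bolts.

11 bolts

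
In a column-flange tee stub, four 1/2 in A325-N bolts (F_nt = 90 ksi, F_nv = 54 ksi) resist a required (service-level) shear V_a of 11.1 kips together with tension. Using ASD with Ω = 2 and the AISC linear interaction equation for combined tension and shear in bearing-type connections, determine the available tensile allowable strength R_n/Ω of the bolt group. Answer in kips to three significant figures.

27.4 kips

A_b = π·0.5²/4 = 0.1963 in²; f_rv = 11.1 / (4 × 0.1963) = 14.13 ksi.
F'_nt = 1.3 F_nt − (Ω F_nt / F_nv) f_rv = 1.3·90 − (2·90/54)·14.13 = 69.89 ksi, capped at F_nt → F'_nt = 69.89 ksi.
R_n = F'_nt · A_b · n = 69.89 × 0.1963 × 4 = 54.89 kips.
Allowable strength R_n/Ω = 54.89 / 2 = 27.4 kips.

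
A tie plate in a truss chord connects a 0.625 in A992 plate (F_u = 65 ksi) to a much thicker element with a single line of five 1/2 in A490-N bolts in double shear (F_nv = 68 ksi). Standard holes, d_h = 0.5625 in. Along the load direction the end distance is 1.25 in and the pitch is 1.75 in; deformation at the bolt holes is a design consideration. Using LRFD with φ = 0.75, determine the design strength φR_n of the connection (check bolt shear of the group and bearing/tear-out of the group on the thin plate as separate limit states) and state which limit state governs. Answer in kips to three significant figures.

Bolt shear: A_b = π·0.5²/4 = 0.1963 in²; R_n = 68 × 0.1963 × 5 × 2 = 133.5 kips → 0.75 × 133.5 = 100 kips.
Bearing (1.2 l_c t F_u ≤ 2.4 d t F_u): upper limit = 2.4·0.5·0.625·65 = 48.75 kips.
  Edge l_c = 1.25 − 0.5625/2 = 0.9688 → r_n = 47.23 kips; interior l_c = 1.75 − 0.5625 = 1.188 → r_n = 48.75 kips.
  R_n,bearing = 1·47.23 + 4·48.75 = 242.2 kips → 0.75 × 242.2 = 182 kips.
Bolt shear governs: 100 kips.

100 kips (bolt shear governs)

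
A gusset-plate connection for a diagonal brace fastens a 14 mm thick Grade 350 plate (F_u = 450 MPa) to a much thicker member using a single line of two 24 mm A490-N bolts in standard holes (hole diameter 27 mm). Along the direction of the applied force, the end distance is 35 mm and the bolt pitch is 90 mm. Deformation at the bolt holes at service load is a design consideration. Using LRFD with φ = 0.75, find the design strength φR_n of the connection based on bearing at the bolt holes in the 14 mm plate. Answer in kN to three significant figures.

394 kN

Per bolt r_n = 1.2 l_c t F_u ≤ 2.4 d t F_u; upper limit = 2.4 × 24 × 14 × 450 / 1000 = 362.9 kN.
Edge bolt: l_c = 35 − 27/2 = 21.5 mm → 1.2 × 21.5 × 14 × 450 / 1000 = 162.5 → r_n = 162.5 kN.
Interior bolts: l_c = 90 − 27 = 63 mm → 1.2 × 63 × 14 × 450 / 1000 = 476.3 → r_n = 362.9 kN.
R_n = 1 × 162.5 + 1 × 362.9 = 525.4 kN.
Design strength φR_n = 0.75 × 525.4 = 394 kN.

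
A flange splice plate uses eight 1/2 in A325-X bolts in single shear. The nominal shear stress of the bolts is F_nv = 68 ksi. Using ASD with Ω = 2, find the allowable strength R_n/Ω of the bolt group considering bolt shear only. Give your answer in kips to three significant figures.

53.4 kips

A_b = π × 0.5² / 4 = 0.1963 in².
R_n = F_nv · A_b · n · n_s = 68 × 0.1963 × 8 × 1 = 106.8 kips.
Allowable strength R_n/Ω = 106.8 / 2 = 53.4 kips.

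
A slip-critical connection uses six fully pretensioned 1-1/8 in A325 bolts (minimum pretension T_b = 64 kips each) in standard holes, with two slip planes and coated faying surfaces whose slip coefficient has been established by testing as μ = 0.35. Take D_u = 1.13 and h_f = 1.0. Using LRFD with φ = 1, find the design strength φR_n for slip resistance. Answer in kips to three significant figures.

R_n = μ · D_u · h_f · T_b · n_s · n_b = 0.35 × 1.13 × 1.0 × 64 × 2 × 6 = 303.7 kips.
Design strength φR_n = 1 × 303.7 = 304 kips.

304 kips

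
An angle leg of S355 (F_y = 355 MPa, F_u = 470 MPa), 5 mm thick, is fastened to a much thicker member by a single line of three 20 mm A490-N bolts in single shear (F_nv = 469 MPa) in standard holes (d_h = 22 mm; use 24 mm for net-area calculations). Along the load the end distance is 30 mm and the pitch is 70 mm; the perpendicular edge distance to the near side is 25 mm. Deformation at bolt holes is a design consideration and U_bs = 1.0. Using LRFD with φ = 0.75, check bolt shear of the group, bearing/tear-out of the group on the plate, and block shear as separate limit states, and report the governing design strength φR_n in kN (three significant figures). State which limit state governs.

139 kN (block shear governs)

Bolt shear: A_b = π·20²/4 = 314.2 mm²; R_n = 469 × 314.2 × 3 × 1 / 1000 = 442 kN → 0.75 × 442 = 332 kN.
Bearing: edge l_c = 19, r_n = 53.58 kN; interior l_c = 48, r_n = 112.8 kN; R_n = 53.58 + 2·112.8 = 279.2 kN → 209 kN.
Block shear: A_gv = 850, A_nv = 550, A_nt = 65 mm²; R_n = min(0.6F_uA_nv, 0.6F_yA_gv) + U_bs·F_u·A_nt = 185.7 kN → 139 kN.
Block shear governs: 139 kN.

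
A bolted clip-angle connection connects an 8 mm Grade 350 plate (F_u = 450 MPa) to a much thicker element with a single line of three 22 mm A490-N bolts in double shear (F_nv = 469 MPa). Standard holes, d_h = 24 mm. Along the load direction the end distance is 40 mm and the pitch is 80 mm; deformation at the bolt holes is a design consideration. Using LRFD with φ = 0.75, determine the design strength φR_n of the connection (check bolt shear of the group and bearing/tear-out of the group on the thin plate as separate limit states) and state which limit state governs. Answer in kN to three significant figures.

Bolt shear: A_b = π·22²/4 = 380.1 mm²; R_n = 469 × 380.1 × 3 × 2 / 1000 = 1070 kN → 0.75 × 1070 = 802 kN.
Bearing (1.2 l_c t F_u ≤ 2.4 d t F_u): upper limit = 2.4·22·8·450 / 1000 = 190.1 kN.
  Edge l_c = 40 − 24/2 = 28 → r_n = 121 kN; interior l_c = 80 − 24 = 56 → r_n = 190.1 kN.
  R_n,bearing = 1·121 + 2·190.1 = 501.1 kN → 0.75 × 501.1 = 376 kN.
Bearing governs: 376 kN.

376 kN (bearing governs)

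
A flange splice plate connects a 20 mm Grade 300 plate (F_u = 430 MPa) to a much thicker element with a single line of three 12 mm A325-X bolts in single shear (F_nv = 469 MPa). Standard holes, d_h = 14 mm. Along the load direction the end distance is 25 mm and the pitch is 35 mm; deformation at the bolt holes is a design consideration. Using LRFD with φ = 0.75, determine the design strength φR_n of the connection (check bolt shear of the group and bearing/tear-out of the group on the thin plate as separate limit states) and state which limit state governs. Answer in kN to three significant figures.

Bolt shear: A_b = π·12²/4 = 113.1 mm²; R_n = 469 × 113.1 × 3 × 1 / 1000 = 159.1 kN → 0.75 × 159.1 = 119 kN.
Bearing (1.2 l_c t F_u ≤ 2.4 d t F_u): upper limit = 2.4·12·20·430 / 1000 = 247.7 kN.
  Edge l_c = 25 − 14/2 = 18 → r_n = 185.8 kN; interior l_c = 35 − 14 = 21 → r_n = 216.7 kN.
  R_n,bearing = 1·185.8 + 2·216.7 = 619.2 kN → 0.75 × 619.2 = 464 kN.
Bolt shear governs: 119 kN.

119 kN (bolt shear governs)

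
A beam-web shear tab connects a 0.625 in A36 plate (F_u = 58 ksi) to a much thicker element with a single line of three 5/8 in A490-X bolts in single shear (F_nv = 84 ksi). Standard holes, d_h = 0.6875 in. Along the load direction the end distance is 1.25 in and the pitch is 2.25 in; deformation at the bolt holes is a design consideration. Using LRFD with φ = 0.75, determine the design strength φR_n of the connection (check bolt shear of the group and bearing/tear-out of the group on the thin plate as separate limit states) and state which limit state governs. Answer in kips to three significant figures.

58 kips (bolt shear governs)

Bolt shear: A_b = π·0.625²/4 = 0.3068 in²; R_n = 84 × 0.3068 × 3 × 1 = 77.31 kips → 0.75 × 77.31 = 58 kips.
Bearing (1.2 l_c t F_u ≤ 2.4 d t F_u): upper limit = 2.4·0.625·0.625·58 = 54.38 kips.
  Edge l_c = 1.25 − 0.6875/2 = 0.9062 → r_n = 39.42 kips; interior l_c = 2.25 − 0.6875 = 1.562 → r_n = 54.38 kips.
  R_n,bearing = 1·39.42 + 2·54.38 = 148.2 kips → 0.75 × 148.2 = 111 kips.
Bolt shear governs: 58 kips.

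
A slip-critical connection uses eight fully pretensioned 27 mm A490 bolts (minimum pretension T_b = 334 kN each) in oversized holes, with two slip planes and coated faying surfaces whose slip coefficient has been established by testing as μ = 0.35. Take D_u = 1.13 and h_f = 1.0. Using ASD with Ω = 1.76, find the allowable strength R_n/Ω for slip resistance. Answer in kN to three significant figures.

R_n = μ · D_u · h_f · T_b · n_s · n_b = 0.35 × 1.13 × 1.0 × 334 × 2 × 8 = 2114 kN.
Allowable strength R_n/Ω = 2114 / 1.76 = 1200 kN.

1200 kN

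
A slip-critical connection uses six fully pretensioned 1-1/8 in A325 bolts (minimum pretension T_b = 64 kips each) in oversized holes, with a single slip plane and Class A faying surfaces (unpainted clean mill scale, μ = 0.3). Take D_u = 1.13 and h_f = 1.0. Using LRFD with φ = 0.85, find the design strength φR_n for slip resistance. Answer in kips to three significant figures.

R_n = μ · D_u · h_f · T_b · n_s · n_b = 0.3 × 1.13 × 1.0 × 64 × 1 × 6 = 130.2 kips.
Design strength φR_n = 0.85 × 130.2 = 111 kips.

111 kips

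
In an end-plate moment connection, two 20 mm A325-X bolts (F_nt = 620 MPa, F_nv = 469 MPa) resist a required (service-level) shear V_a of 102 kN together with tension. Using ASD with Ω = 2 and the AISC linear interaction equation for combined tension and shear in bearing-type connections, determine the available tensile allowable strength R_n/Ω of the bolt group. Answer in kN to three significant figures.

118 kN

A_b = π·20²/4 = 314.2 mm²; f_rv = 102 × 1000 / (2 × 314.2) = 162.3 MPa.
F'_nt = 1.3 F_nt − (Ω F_nt / F_nv) f_rv = 1.3·620 − (2·620/469)·162.3 = 376.8 MPa, capped at F_nt → F'_nt = 376.8 MPa.
R_n = F'_nt · A_b · n = 376.8 × 314.2 × 2 / 1000 = 236.7 kN.
Allowable strength R_n/Ω = 236.7 / 2 = 118 kN.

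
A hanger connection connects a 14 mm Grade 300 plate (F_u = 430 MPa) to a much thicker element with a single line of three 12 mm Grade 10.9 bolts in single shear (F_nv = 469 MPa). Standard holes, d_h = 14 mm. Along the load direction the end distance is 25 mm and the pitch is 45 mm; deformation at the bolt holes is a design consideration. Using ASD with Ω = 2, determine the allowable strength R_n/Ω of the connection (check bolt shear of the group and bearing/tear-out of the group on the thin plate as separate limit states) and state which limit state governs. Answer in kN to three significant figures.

Bolt shear: A_b = π·12²/4 = 113.1 mm²; R_n = 469 × 113.1 × 3 × 1 / 1000 = 159.1 kN → 159.1 / 2 = 79.6 kN.
Bearing (1.2 l_c t F_u ≤ 2.4 d t F_u): upper limit = 2.4·12·14·430 / 1000 = 173.4 kN.
  Edge l_c = 25 − 14/2 = 18 → r_n = 130 kN; interior l_c = 45 − 14 = 31 → r_n = 173.4 kN.
  R_n,bearing = 1·130 + 2·173.4 = 476.8 kN → 476.8 / 2 = 238 kN.
Bolt shear governs: 79.6 kN.

79.6 kN (bolt shear governs)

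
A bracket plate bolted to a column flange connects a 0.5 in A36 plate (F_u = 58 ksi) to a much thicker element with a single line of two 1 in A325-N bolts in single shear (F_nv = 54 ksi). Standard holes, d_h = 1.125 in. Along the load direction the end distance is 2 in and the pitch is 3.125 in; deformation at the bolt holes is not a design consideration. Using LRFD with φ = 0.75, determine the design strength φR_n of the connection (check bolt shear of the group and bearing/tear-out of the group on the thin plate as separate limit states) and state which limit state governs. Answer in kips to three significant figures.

63.6 kips (bolt shear governs)

Bolt shear: A_b = π·1²/4 = 0.7854 in²; R_n = 54 × 0.7854 × 2 × 1 = 84.82 kips → 0.75 × 84.82 = 63.6 kips.
Bearing (1.5 l_c t F_u ≤ 3.0 d t F_u): upper limit = 3.0·1·0.5·58 = 87 kips.
  Edge l_c = 2 − 1.125/2 = 1.438 → r_n = 62.53 kips; interior l_c = 3.125 − 1.125 = 2 → r_n = 87 kips.
  R_n,bearing = 1·62.53 + 1·87 = 149.5 kips → 0.75 × 149.5 = 112 kips.
Bolt shear governs: 63.6 kips.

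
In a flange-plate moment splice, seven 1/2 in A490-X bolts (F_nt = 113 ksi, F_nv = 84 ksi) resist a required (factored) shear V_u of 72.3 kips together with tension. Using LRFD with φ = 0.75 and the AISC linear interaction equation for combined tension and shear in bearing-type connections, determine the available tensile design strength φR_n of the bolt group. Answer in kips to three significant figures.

54.2 kips

A_b = π·0.5²/4 = 0.1963 in²; f_rv = 72.3 / (7 × 0.1963) = 52.6 ksi.
F'_nt = 1.3 F_nt − (F_nt / φF_nv) f_rv = 1.3·113 − (113/(0.75·84))·52.6 = 52.55 ksi, capped at F_nt → F'_nt = 52.55 ksi.
R_n = F'_nt · A_b · n = 52.55 × 0.1963 × 7 = 72.23 kips.
Design strength φR_n = 0.75 × 72.23 = 54.2 kips.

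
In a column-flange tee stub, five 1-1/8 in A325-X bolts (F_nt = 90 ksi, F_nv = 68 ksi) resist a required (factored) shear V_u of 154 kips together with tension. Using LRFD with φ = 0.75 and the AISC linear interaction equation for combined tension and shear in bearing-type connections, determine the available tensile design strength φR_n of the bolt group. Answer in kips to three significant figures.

A_b = π·1.125²/4 = 0.994 in²; f_rv = 154 / (5 × 0.994) = 30.99 ksi.
F'_nt = 1.3 F_nt − (F_nt / φF_nv) f_rv = 1.3·90 − (90/(0.75·68))·30.99 = 62.32 ksi, capped at F_nt → F'_nt = 62.32 ksi.
R_n = F'_nt · A_b · n = 62.32 × 0.994 × 5 = 309.7 kips.
Design strength φR_n = 0.75 × 309.7 = 232 kips.

232 kips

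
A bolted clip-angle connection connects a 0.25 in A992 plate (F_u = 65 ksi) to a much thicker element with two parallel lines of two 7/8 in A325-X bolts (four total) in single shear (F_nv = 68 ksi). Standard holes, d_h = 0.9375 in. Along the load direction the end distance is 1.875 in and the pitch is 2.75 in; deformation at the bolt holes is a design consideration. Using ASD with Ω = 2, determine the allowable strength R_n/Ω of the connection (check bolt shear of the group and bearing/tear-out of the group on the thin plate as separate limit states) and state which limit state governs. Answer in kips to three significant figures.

61.5 kips (bearing governs)

Bolt shear: A_b = π·0.875²/4 = 0.6013 in²; R_n = 68 × 0.6013 × 4 × 1 = 163.6 kips → 163.6 / 2 = 81.8 kips.
Bearing (1.2 l_c t F_u ≤ 2.4 d t F_u): upper limit = 2.4·0.875·0.25·65 = 34.12 kips.
  Edge l_c = 1.875 − 0.9375/2 = 1.406 → r_n = 27.42 kips; interior l_c = 2.75 − 0.9375 = 1.812 → r_n = 34.12 kips.
  R_n,bearing = 2·27.42 + 2·34.12 = 123.1 kips → 123.1 / 2 = 61.5 kips.
Bearing governs: 61.5 kips.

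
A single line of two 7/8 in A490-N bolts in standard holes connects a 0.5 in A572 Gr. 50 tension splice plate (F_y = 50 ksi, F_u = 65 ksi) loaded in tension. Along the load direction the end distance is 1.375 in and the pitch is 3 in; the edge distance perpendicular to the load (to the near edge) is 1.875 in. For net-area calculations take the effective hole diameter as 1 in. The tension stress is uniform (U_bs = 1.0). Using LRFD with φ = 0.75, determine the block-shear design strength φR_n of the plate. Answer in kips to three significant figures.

75.6 kips

Shear plane L_v = 1.375 + 1·3 = 4.375 in; A_gv = 4.375 × 0.5 = 2.188 in².
A_nv = (4.375 − 1.5·1) × 0.5 = 1.438 in².
A_nt = (1.875 − 0.5·1) × 0.5 = 0.6875 in².
0.6 F_u A_nv = 56.06 kips; 0.6 F_y A_gv = 65.62 kips → shear rupture governs the shear term.
R_n = 56.06 + 1.0 × 65 × 0.6875 = 100.8 kips.
Design strength φR_n = 0.75 × 100.8 = 75.6 kips.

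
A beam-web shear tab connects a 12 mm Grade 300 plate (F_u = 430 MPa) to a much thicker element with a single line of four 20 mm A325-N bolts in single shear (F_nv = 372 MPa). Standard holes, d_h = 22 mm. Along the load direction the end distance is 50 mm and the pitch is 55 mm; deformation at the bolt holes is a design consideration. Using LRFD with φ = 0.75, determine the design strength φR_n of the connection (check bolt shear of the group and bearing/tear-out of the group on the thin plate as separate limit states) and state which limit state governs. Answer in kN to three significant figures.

351 kN (bolt shear governs)

Bolt shear: A_b = π·20²/4 = 314.2 mm²; R_n = 372 × 314.2 × 4 × 1 / 1000 = 467.5 kN → 0.75 × 467.5 = 351 kN.
Bearing (1.2 l_c t F_u ≤ 2.4 d t F_u): upper limit = 2.4·20·12·430 / 1000 = 247.7 kN.
  Edge l_c = 50 − 22/2 = 39 → r_n = 241.5 kN; interior l_c = 55 − 22 = 33 → r_n = 204.3 kN.
  R_n,bearing = 1·241.5 + 3·204.3 = 854.5 kN → 0.75 × 854.5 = 641 kN.
Bolt shear governs: 351 kN.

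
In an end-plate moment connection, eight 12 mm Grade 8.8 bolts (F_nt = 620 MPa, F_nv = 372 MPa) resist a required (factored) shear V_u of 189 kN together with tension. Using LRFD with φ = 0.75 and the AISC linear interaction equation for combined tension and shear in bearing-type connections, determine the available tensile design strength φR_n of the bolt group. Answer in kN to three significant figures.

232 kN

A_b = π·12²/4 = 113.1 mm²; f_rv = 189 × 1000 / (8 × 113.1) = 208.9 MPa.
F'_nt = 1.3 F_nt − (F_nt / φF_nv) f_rv = 1.3·620 − (620/(0.75·372))·208.9 = 341.8 MPa, capped at F_nt → F'_nt = 341.8 MPa.
R_n = F'_nt · A_b · n = 341.8 × 113.1 × 8 / 1000 = 309.3 kN.
Design strength φR_n = 0.75 × 309.3 = 232 kN.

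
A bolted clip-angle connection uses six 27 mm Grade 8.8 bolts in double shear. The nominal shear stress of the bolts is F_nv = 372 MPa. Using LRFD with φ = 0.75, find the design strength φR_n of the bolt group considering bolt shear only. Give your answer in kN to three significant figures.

1920 kN

A_b = π × 27² / 4 = 572.6 mm².
R_n = F_nv · A_b · n · n_s = 372 × 572.6 × 6 × 2 / 1000 = 2556 kN.
Design strength φR_n = 0.75 × 2556 = 1920 kN.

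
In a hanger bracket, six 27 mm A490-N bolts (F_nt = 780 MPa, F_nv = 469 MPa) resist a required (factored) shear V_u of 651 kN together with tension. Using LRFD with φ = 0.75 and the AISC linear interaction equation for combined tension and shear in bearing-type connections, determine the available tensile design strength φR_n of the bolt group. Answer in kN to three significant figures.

1530 kN

A_b = π·27²/4 = 572.6 mm²; f_rv = 651 × 1000 / (6 × 572.6) = 189.5 MPa.
F'_nt = 1.3 F_nt − (F_nt / φF_nv) f_rv = 1.3·780 − (780/(0.75·469))·189.5 = 593.8 MPa, capped at F_nt → F'_nt = 593.8 MPa.
R_n = F'_nt · A_b · n = 593.8 × 572.6 × 6 / 1000 = 2040 kN.
Design strength φR_n = 0.75 × 2040 = 1530 kN.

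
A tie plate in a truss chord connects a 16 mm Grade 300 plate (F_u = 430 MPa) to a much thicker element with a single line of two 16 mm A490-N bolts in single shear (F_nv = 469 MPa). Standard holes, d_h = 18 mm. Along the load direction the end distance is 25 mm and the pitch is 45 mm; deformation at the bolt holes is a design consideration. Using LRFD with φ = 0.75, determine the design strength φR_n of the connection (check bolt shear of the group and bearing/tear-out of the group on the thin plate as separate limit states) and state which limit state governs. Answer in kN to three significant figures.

Bolt shear: A_b = π·16²/4 = 201.1 mm²; R_n = 469 × 201.1 × 2 × 1 / 1000 = 188.6 kN → 0.75 × 188.6 = 141 kN.
Bearing (1.2 l_c t F_u ≤ 2.4 d t F_u): upper limit = 2.4·16·16·430 / 1000 = 264.2 kN.
  Edge l_c = 25 − 18/2 = 16 → r_n = 132.1 kN; interior l_c = 45 − 18 = 27 → r_n = 222.9 kN.
  R_n,bearing = 1·132.1 + 1·222.9 = 355 kN → 0.75 × 355 = 266 kN.
Bolt shear governs: 141 kN.

141 kN (bolt shear governs)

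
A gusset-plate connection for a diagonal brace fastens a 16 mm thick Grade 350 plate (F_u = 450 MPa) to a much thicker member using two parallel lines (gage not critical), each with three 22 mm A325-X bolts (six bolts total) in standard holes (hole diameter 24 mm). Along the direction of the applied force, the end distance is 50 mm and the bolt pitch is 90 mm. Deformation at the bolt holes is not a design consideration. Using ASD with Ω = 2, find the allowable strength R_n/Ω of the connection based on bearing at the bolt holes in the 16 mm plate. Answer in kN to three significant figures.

Per bolt r_n = 1.5 l_c t F_u ≤ 3.0 d t F_u; upper limit = 3.0 × 22 × 16 × 450 / 1000 = 475.2 kN.
Edge bolt: l_c = 50 − 24/2 = 38 mm → 1.5 × 38 × 16 × 450 / 1000 = 410.4 → r_n = 410.4 kN.
Interior bolts: l_c = 90 − 24 = 66 mm → 1.5 × 66 × 16 × 450 / 1000 = 712.8 → r_n = 475.2 kN.
R_n = 2 × 410.4 + 4 × 475.2 = 2722 kN.
Allowable strength R_n/Ω = 2722 / 2 = 1360 kN.

1360 kN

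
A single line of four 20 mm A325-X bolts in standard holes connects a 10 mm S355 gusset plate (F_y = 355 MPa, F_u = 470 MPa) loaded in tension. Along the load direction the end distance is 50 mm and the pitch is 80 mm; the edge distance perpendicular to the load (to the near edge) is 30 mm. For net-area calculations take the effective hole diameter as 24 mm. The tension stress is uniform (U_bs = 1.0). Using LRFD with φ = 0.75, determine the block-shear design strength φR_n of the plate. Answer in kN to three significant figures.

499 kN

Shear plane L_v = 50 + 3·80 = 290 mm; A_gv = 290 × 10 = 2900 mm².
A_nv = (290 − 3.5·24) × 10 = 2060 mm².
A_nt = (30 − 0.5·24) × 10 = 180 mm².
0.6 F_u A_nv = 580.9 kN; 0.6 F_y A_gv = 617.7 kN → shear rupture governs the shear term.
R_n = 580.9 + 1.0 × 470 × 180 / 1000 = 665.5 kN.
Design strength φR_n = 0.75 × 665.5 = 499 kN.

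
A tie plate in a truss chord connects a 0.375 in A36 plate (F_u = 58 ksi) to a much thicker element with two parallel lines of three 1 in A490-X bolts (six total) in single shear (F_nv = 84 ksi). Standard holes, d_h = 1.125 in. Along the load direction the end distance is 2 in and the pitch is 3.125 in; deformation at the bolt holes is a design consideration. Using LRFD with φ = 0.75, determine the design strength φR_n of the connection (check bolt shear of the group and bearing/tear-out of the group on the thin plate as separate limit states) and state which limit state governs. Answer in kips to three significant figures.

Bolt shear: A_b = π·1²/4 = 0.7854 in²; R_n = 84 × 0.7854 × 6 × 1 = 395.8 kips → 0.75 × 395.8 = 297 kips.
Bearing (1.2 l_c t F_u ≤ 2.4 d t F_u): upper limit = 2.4·1·0.375·58 = 52.2 kips.
  Edge l_c = 2 − 1.125/2 = 1.438 → r_n = 37.52 kips; interior l_c = 3.125 − 1.125 = 2 → r_n = 52.2 kips.
  R_n,bearing = 2·37.52 + 4·52.2 = 283.8 kips → 0.75 × 283.8 = 213 kips.
Bearing governs: 213 kips.

213 kips (bearing governs)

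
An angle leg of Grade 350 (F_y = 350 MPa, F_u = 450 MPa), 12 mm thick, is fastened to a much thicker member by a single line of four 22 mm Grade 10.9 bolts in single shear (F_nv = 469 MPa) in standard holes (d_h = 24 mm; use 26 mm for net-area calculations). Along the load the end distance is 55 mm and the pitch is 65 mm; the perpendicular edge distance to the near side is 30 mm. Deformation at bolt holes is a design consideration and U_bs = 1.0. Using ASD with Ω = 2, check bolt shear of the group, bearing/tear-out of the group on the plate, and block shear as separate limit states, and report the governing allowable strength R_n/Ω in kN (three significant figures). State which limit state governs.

Bolt shear: A_b = π·22²/4 = 380.1 mm²; R_n = 469 × 380.1 × 4 × 1 / 1000 = 713.1 kN → 713.1 / 2 = 357 kN.
Bearing: edge l_c = 43, r_n = 278.6 kN; interior l_c = 41, r_n = 265.7 kN; R_n = 278.6 + 3·265.7 = 1076 kN → 538 kN.
Block shear: A_gv = 3000, A_nv = 1908, A_nt = 204 mm²; R_n = min(0.6F_uA_nv, 0.6F_yA_gv) + U_bs·F_u·A_nt = 607 kN → 303 kN.
Block shear governs: 303 kN.

303 kN (block shear governs)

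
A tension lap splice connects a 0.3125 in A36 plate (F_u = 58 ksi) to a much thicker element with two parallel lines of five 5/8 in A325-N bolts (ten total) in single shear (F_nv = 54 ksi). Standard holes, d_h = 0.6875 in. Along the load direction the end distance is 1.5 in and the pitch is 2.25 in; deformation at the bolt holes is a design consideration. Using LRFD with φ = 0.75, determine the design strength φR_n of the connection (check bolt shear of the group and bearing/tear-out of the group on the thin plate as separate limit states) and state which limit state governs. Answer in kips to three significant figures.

Bolt shear: A_b = π·0.625²/4 = 0.3068 in²; R_n = 54 × 0.3068 × 10 × 1 = 165.7 kips → 0.75 × 165.7 = 124 kips.
Bearing (1.2 l_c t F_u ≤ 2.4 d t F_u): upper limit = 2.4·0.625·0.3125·58 = 27.19 kips.
  Edge l_c = 1.5 − 0.6875/2 = 1.156 → r_n = 25.15 kips; interior l_c = 2.25 − 0.6875 = 1.562 → r_n = 27.19 kips.
  R_n,bearing = 2·25.15 + 8·27.19 = 267.8 kips → 0.75 × 267.8 = 201 kips.
Bolt shear governs: 124 kips.

124 kips (bolt shear governs)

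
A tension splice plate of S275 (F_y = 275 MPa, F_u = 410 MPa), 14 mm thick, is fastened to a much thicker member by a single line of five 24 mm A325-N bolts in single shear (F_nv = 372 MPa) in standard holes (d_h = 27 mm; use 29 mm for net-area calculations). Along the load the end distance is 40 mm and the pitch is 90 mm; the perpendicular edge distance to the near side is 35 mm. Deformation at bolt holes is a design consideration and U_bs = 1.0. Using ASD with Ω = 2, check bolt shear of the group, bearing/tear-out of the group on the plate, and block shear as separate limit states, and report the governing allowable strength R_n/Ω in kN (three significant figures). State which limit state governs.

421 kN (bolt shear governs)

Bolt shear: A_b = π·24²/4 = 452.4 mm²; R_n = 372 × 452.4 × 5 × 1 / 1000 = 841.4 kN → 841.4 / 2 = 421 kN.
Bearing: edge l_c = 26.5, r_n = 182.5 kN; interior l_c = 63, r_n = 330.6 kN; R_n = 182.5 + 4·330.6 = 1505 kN → 753 kN.
Block shear: A_gv = 5600, A_nv = 3773, A_nt = 287 mm²; R_n = min(0.6F_uA_nv, 0.6F_yA_gv) + U_bs·F_u·A_nt = 1042 kN → 521 kN.
Bolt shear governs: 421 kN.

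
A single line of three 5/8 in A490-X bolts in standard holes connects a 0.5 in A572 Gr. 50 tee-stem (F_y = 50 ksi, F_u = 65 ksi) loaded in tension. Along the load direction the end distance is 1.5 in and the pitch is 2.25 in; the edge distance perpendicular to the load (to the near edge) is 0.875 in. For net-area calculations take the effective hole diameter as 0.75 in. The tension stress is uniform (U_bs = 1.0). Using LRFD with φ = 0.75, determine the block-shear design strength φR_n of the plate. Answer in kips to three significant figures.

Shear plane L_v = 1.5 + 2·2.25 = 6 in; A_gv = 6 × 0.5 = 3 in².
A_nv = (6 − 2.5·0.75) × 0.5 = 2.062 in².
A_nt = (0.875 − 0.5·0.75) × 0.5 = 0.25 in².
0.6 F_u A_nv = 80.44 kips; 0.6 F_y A_gv = 90 kips → shear rupture governs the shear term.
R_n = 80.44 + 1.0 × 65 × 0.25 = 96.69 kips.
Design strength φR_n = 0.75 × 96.69 = 72.5 kips.

72.5 kips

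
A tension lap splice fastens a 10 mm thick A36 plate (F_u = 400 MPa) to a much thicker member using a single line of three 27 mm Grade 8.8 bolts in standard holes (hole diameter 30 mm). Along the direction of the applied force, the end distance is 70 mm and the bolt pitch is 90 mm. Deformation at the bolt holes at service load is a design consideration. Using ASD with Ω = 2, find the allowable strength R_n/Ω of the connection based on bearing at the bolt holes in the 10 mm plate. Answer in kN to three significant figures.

389 kN

Per bolt r_n = 1.2 l_c t F_u ≤ 2.4 d t F_u; upper limit = 2.4 × 27 × 10 × 400 / 1000 = 259.2 kN.
Edge bolt: l_c = 70 − 30/2 = 55 mm → 1.2 × 55 × 10 × 400 / 1000 = 264 → r_n = 259.2 kN.
Interior bolts: l_c = 90 − 30 = 60 mm → 1.2 × 60 × 10 × 400 / 1000 = 288 → r_n = 259.2 kN.
R_n = 1 × 259.2 + 2 × 259.2 = 777.6 kN.
Allowable strength R_n/Ω = 777.6 / 2 = 389 kN.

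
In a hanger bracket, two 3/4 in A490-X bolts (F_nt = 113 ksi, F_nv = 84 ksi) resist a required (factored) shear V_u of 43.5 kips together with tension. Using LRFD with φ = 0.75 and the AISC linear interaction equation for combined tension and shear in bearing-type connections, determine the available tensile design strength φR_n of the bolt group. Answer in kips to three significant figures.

A_b = π·0.75²/4 = 0.4418 in²; f_rv = 43.5 / (2 × 0.4418) = 49.23 ksi.
F'_nt = 1.3 F_nt − (F_nt / φF_nv) f_rv = 1.3·113 − (113/(0.75·84))·49.23 = 58.6 ksi, capped at F_nt → F'_nt = 58.6 ksi.
R_n = F'_nt · A_b · n = 58.6 × 0.4418 × 2 = 51.77 kips.
Design strength φR_n = 0.75 × 51.77 = 38.8 kips.

38.8 kips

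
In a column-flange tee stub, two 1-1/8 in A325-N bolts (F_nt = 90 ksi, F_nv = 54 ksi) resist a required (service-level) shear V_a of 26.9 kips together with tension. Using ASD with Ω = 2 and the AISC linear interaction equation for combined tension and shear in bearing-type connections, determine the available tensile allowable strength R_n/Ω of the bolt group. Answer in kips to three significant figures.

A_b = π·1.125²/4 = 0.994 in²; f_rv = 26.9 / (2 × 0.994) = 13.53 ksi.
F'_nt = 1.3 F_nt − (Ω F_nt / F_nv) f_rv = 1.3·90 − (2·90/54)·13.53 = 71.9 ksi, capped at F_nt → F'_nt = 71.9 ksi.
R_n = F'_nt · A_b · n = 71.9 × 0.994 × 2 = 142.9 kips.
Allowable strength R_n/Ω = 142.9 / 2 = 71.5 kips.

71.5 kips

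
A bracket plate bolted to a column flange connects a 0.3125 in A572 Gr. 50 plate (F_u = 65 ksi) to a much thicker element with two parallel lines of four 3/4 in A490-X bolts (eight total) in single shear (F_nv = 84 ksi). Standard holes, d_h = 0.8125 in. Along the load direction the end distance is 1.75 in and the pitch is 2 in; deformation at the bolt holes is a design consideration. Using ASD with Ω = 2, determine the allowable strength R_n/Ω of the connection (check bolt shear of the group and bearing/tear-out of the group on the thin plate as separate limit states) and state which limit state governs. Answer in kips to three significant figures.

120 kips (bearing governs)

Bolt shear: A_b = π·0.75²/4 = 0.4418 in²; R_n = 84 × 0.4418 × 8 × 1 = 296.9 kips → 296.9 / 2 = 148 kips.
Bearing (1.2 l_c t F_u ≤ 2.4 d t F_u): upper limit = 2.4·0.75·0.3125·65 = 36.56 kips.
  Edge l_c = 1.75 − 0.8125/2 = 1.344 → r_n = 32.75 kips; interior l_c = 2 − 0.8125 = 1.188 → r_n = 28.95 kips.
  R_n,bearing = 2·32.75 + 6·28.95 = 239.2 kips → 239.2 / 2 = 120 kips.
Bearing governs: 120 kips.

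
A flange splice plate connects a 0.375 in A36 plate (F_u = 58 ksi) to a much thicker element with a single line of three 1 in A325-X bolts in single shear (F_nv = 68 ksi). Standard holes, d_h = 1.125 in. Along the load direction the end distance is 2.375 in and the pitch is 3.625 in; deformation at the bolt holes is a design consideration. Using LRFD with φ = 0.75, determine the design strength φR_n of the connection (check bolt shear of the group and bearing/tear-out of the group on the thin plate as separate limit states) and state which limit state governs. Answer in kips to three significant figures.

114 kips (bearing governs)

Bolt shear: A_b = π·1²/4 = 0.7854 in²; R_n = 68 × 0.7854 × 3 × 1 = 160.2 kips → 0.75 × 160.2 = 120 kips.
Bearing (1.2 l_c t F_u ≤ 2.4 d t F_u): upper limit = 2.4·1·0.375·58 = 52.2 kips.
  Edge l_c = 2.375 − 1.125/2 = 1.812 → r_n = 47.31 kips; interior l_c = 3.625 − 1.125 = 2.5 → r_n = 52.2 kips.
  R_n,bearing = 1·47.31 + 2·52.2 = 151.7 kips → 0.75 × 151.7 = 114 kips.
Bearing governs: 114 kips.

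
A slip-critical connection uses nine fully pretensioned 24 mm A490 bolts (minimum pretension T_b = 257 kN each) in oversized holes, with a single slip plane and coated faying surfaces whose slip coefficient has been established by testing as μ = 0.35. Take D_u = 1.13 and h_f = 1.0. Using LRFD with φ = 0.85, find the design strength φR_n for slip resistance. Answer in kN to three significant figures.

R_n = μ · D_u · h_f · T_b · n_s · n_b = 0.35 × 1.13 × 1.0 × 257 × 1 × 9 = 914.8 kN.
Design strength φR_n = 0.85 × 914.8 = 778 kN.

778 kN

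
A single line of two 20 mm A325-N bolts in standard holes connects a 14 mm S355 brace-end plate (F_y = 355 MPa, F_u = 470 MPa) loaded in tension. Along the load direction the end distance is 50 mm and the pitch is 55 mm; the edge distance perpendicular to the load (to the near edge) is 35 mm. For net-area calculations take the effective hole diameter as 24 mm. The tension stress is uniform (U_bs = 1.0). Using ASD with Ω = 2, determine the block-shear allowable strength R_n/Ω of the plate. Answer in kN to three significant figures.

212 kN

Shear plane L_v = 50 + 1·55 = 105 mm; A_gv = 105 × 14 = 1470 mm².
A_nv = (105 − 1.5·24) × 14 = 966 mm².
A_nt = (35 − 0.5·24) × 14 = 322 mm².
0.6 F_u A_nv = 272.4 kN; 0.6 F_y A_gv = 313.1 kN → shear rupture governs the shear term.
R_n = 272.4 + 1.0 × 470 × 322 / 1000 = 423.8 kN.
Allowable strength R_n/Ω = 423.8 / 2 = 212 kN.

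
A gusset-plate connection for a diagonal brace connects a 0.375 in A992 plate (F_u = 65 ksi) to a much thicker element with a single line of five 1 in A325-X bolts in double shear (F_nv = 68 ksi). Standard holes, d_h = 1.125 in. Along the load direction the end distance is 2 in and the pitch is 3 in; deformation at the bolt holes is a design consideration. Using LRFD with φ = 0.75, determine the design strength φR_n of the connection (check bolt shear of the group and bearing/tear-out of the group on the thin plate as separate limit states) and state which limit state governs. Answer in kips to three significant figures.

196 kips (bearing governs)

Bolt shear: A_b = π·1²/4 = 0.7854 in²; R_n = 68 × 0.7854 × 5 × 2 = 534.1 kips → 0.75 × 534.1 = 401 kips.
Bearing (1.2 l_c t F_u ≤ 2.4 d t F_u): upper limit = 2.4·1·0.375·65 = 58.5 kips.
  Edge l_c = 2 − 1.125/2 = 1.438 → r_n = 42.05 kips; interior l_c = 3 − 1.125 = 1.875 → r_n = 54.84 kips.
  R_n,bearing = 1·42.05 + 4·54.84 = 261.4 kips → 0.75 × 261.4 = 196 kips.
Bearing governs: 196 kips.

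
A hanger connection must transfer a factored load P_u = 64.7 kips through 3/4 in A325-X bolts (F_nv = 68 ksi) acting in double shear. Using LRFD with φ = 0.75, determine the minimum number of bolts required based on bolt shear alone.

2 bolts

A_b = π·0.75²/4 = 0.4418 in².
Per-bolt design strength φR_n = 0.75 × 68 × 0.4418 × 2 = 45.06 kips.
n ≥ 64.7 / 45.06 = 1.436 → use 2 bolts.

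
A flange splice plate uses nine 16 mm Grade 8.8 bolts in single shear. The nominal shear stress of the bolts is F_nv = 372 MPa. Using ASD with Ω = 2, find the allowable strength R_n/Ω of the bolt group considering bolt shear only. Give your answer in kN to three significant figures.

A_b = π × 16² / 4 = 201.1 mm².
R_n = F_nv · A_b · n · n_s = 372 × 201.1 × 9 × 1 / 1000 = 673.2 kN.
Allowable strength R_n/Ω = 673.2 / 2 = 337 kN.

337 kN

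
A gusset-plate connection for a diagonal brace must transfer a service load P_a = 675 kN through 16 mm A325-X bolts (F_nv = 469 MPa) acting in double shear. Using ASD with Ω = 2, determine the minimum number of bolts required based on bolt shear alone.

8 bolts

A_b = π·16²/4 = 201.1 mm².
Per-bolt allowable strength R_n/Ω = 469 × 201.1 × 2 / 1000 / 2 = 94.3 kN.
n ≥ 675 / 94.3 = 7.158 → use 8 bolts.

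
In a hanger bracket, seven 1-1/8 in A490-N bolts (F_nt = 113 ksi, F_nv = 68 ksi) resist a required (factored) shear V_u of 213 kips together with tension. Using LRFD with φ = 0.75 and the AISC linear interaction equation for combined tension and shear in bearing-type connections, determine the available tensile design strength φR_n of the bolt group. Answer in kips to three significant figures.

413 kips

A_b = π·1.125²/4 = 0.994 in²; f_rv = 213 / (7 × 0.994) = 30.61 ksi.
F'_nt = 1.3 F_nt − (F_nt / φF_nv) f_rv = 1.3·113 − (113/(0.75·68))·30.61 = 79.07 ksi, capped at F_nt → F'_nt = 79.07 ksi.
R_n = F'_nt · A_b · n = 79.07 × 0.994 × 7 = 550.2 kips.
Design strength φR_n = 0.75 × 550.2 = 413 kips.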